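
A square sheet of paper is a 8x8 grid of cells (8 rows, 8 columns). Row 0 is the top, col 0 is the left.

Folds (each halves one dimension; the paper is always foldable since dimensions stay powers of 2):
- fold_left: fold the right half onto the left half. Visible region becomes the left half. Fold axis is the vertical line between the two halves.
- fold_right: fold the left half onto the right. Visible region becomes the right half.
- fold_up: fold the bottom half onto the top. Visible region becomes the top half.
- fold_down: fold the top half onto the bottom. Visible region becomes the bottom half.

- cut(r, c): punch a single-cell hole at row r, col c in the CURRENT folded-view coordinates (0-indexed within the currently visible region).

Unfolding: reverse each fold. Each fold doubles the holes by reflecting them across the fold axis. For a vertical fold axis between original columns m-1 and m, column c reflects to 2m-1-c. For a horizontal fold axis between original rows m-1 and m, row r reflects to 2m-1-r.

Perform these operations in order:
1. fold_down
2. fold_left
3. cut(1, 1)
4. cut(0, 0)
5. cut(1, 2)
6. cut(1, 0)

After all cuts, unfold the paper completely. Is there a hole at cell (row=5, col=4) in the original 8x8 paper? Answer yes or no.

Op 1 fold_down: fold axis h@4; visible region now rows[4,8) x cols[0,8) = 4x8
Op 2 fold_left: fold axis v@4; visible region now rows[4,8) x cols[0,4) = 4x4
Op 3 cut(1, 1): punch at orig (5,1); cuts so far [(5, 1)]; region rows[4,8) x cols[0,4) = 4x4
Op 4 cut(0, 0): punch at orig (4,0); cuts so far [(4, 0), (5, 1)]; region rows[4,8) x cols[0,4) = 4x4
Op 5 cut(1, 2): punch at orig (5,2); cuts so far [(4, 0), (5, 1), (5, 2)]; region rows[4,8) x cols[0,4) = 4x4
Op 6 cut(1, 0): punch at orig (5,0); cuts so far [(4, 0), (5, 0), (5, 1), (5, 2)]; region rows[4,8) x cols[0,4) = 4x4
Unfold 1 (reflect across v@4): 8 holes -> [(4, 0), (4, 7), (5, 0), (5, 1), (5, 2), (5, 5), (5, 6), (5, 7)]
Unfold 2 (reflect across h@4): 16 holes -> [(2, 0), (2, 1), (2, 2), (2, 5), (2, 6), (2, 7), (3, 0), (3, 7), (4, 0), (4, 7), (5, 0), (5, 1), (5, 2), (5, 5), (5, 6), (5, 7)]
Holes: [(2, 0), (2, 1), (2, 2), (2, 5), (2, 6), (2, 7), (3, 0), (3, 7), (4, 0), (4, 7), (5, 0), (5, 1), (5, 2), (5, 5), (5, 6), (5, 7)]

Answer: no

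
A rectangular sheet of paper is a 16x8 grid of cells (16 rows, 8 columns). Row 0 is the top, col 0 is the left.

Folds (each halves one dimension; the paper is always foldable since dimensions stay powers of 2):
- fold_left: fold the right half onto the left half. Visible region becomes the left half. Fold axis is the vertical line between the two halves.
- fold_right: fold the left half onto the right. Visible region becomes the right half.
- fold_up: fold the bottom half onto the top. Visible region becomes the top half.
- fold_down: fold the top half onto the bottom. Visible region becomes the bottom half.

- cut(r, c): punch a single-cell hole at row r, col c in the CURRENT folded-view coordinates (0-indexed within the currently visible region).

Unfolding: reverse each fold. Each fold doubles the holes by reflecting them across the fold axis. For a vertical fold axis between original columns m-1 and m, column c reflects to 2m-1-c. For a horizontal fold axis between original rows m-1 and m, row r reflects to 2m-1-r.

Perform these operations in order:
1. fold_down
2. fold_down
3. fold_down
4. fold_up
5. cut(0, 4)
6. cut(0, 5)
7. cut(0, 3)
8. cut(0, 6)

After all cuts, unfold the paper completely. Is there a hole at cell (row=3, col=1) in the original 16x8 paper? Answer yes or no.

Op 1 fold_down: fold axis h@8; visible region now rows[8,16) x cols[0,8) = 8x8
Op 2 fold_down: fold axis h@12; visible region now rows[12,16) x cols[0,8) = 4x8
Op 3 fold_down: fold axis h@14; visible region now rows[14,16) x cols[0,8) = 2x8
Op 4 fold_up: fold axis h@15; visible region now rows[14,15) x cols[0,8) = 1x8
Op 5 cut(0, 4): punch at orig (14,4); cuts so far [(14, 4)]; region rows[14,15) x cols[0,8) = 1x8
Op 6 cut(0, 5): punch at orig (14,5); cuts so far [(14, 4), (14, 5)]; region rows[14,15) x cols[0,8) = 1x8
Op 7 cut(0, 3): punch at orig (14,3); cuts so far [(14, 3), (14, 4), (14, 5)]; region rows[14,15) x cols[0,8) = 1x8
Op 8 cut(0, 6): punch at orig (14,6); cuts so far [(14, 3), (14, 4), (14, 5), (14, 6)]; region rows[14,15) x cols[0,8) = 1x8
Unfold 1 (reflect across h@15): 8 holes -> [(14, 3), (14, 4), (14, 5), (14, 6), (15, 3), (15, 4), (15, 5), (15, 6)]
Unfold 2 (reflect across h@14): 16 holes -> [(12, 3), (12, 4), (12, 5), (12, 6), (13, 3), (13, 4), (13, 5), (13, 6), (14, 3), (14, 4), (14, 5), (14, 6), (15, 3), (15, 4), (15, 5), (15, 6)]
Unfold 3 (reflect across h@12): 32 holes -> [(8, 3), (8, 4), (8, 5), (8, 6), (9, 3), (9, 4), (9, 5), (9, 6), (10, 3), (10, 4), (10, 5), (10, 6), (11, 3), (11, 4), (11, 5), (11, 6), (12, 3), (12, 4), (12, 5), (12, 6), (13, 3), (13, 4), (13, 5), (13, 6), (14, 3), (14, 4), (14, 5), (14, 6), (15, 3), (15, 4), (15, 5), (15, 6)]
Unfold 4 (reflect across h@8): 64 holes -> [(0, 3), (0, 4), (0, 5), (0, 6), (1, 3), (1, 4), (1, 5), (1, 6), (2, 3), (2, 4), (2, 5), (2, 6), (3, 3), (3, 4), (3, 5), (3, 6), (4, 3), (4, 4), (4, 5), (4, 6), (5, 3), (5, 4), (5, 5), (5, 6), (6, 3), (6, 4), (6, 5), (6, 6), (7, 3), (7, 4), (7, 5), (7, 6), (8, 3), (8, 4), (8, 5), (8, 6), (9, 3), (9, 4), (9, 5), (9, 6), (10, 3), (10, 4), (10, 5), (10, 6), (11, 3), (11, 4), (11, 5), (11, 6), (12, 3), (12, 4), (12, 5), (12, 6), (13, 3), (13, 4), (13, 5), (13, 6), (14, 3), (14, 4), (14, 5), (14, 6), (15, 3), (15, 4), (15, 5), (15, 6)]
Holes: [(0, 3), (0, 4), (0, 5), (0, 6), (1, 3), (1, 4), (1, 5), (1, 6), (2, 3), (2, 4), (2, 5), (2, 6), (3, 3), (3, 4), (3, 5), (3, 6), (4, 3), (4, 4), (4, 5), (4, 6), (5, 3), (5, 4), (5, 5), (5, 6), (6, 3), (6, 4), (6, 5), (6, 6), (7, 3), (7, 4), (7, 5), (7, 6), (8, 3), (8, 4), (8, 5), (8, 6), (9, 3), (9, 4), (9, 5), (9, 6), (10, 3), (10, 4), (10, 5), (10, 6), (11, 3), (11, 4), (11, 5), (11, 6), (12, 3), (12, 4), (12, 5), (12, 6), (13, 3), (13, 4), (13, 5), (13, 6), (14, 3), (14, 4), (14, 5), (14, 6), (15, 3), (15, 4), (15, 5), (15, 6)]

Answer: no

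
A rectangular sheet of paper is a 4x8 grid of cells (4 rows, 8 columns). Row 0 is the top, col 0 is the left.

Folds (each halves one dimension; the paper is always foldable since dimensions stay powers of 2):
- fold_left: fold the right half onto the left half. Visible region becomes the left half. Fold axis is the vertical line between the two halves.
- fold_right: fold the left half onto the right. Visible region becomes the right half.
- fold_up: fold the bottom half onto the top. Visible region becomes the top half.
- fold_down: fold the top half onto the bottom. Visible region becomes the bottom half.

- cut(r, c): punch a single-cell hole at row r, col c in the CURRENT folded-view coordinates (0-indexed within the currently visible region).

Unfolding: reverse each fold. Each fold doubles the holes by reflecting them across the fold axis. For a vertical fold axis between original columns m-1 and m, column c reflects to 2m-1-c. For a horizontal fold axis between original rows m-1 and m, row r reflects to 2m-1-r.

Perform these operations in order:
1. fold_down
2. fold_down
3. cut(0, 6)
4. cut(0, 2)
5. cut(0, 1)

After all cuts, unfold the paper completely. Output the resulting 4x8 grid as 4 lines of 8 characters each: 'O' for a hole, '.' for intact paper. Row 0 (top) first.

Answer: .OO...O.
.OO...O.
.OO...O.
.OO...O.

Derivation:
Op 1 fold_down: fold axis h@2; visible region now rows[2,4) x cols[0,8) = 2x8
Op 2 fold_down: fold axis h@3; visible region now rows[3,4) x cols[0,8) = 1x8
Op 3 cut(0, 6): punch at orig (3,6); cuts so far [(3, 6)]; region rows[3,4) x cols[0,8) = 1x8
Op 4 cut(0, 2): punch at orig (3,2); cuts so far [(3, 2), (3, 6)]; region rows[3,4) x cols[0,8) = 1x8
Op 5 cut(0, 1): punch at orig (3,1); cuts so far [(3, 1), (3, 2), (3, 6)]; region rows[3,4) x cols[0,8) = 1x8
Unfold 1 (reflect across h@3): 6 holes -> [(2, 1), (2, 2), (2, 6), (3, 1), (3, 2), (3, 6)]
Unfold 2 (reflect across h@2): 12 holes -> [(0, 1), (0, 2), (0, 6), (1, 1), (1, 2), (1, 6), (2, 1), (2, 2), (2, 6), (3, 1), (3, 2), (3, 6)]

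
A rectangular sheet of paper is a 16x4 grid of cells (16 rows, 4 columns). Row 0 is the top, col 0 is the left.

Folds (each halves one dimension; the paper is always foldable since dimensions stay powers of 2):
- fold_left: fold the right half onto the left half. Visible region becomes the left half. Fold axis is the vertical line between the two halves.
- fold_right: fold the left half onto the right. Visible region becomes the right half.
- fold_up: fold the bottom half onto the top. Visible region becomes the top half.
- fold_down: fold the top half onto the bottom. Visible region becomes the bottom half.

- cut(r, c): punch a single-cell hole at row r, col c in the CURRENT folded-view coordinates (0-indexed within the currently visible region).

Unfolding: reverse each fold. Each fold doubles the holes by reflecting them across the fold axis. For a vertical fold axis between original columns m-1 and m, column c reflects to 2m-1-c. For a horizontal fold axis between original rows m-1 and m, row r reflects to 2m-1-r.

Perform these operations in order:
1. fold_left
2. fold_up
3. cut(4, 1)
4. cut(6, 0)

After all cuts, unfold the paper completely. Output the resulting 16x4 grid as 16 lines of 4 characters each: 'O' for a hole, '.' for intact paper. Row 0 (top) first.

Answer: ....
....
....
....
.OO.
....
O..O
....
....
O..O
....
.OO.
....
....
....
....

Derivation:
Op 1 fold_left: fold axis v@2; visible region now rows[0,16) x cols[0,2) = 16x2
Op 2 fold_up: fold axis h@8; visible region now rows[0,8) x cols[0,2) = 8x2
Op 3 cut(4, 1): punch at orig (4,1); cuts so far [(4, 1)]; region rows[0,8) x cols[0,2) = 8x2
Op 4 cut(6, 0): punch at orig (6,0); cuts so far [(4, 1), (6, 0)]; region rows[0,8) x cols[0,2) = 8x2
Unfold 1 (reflect across h@8): 4 holes -> [(4, 1), (6, 0), (9, 0), (11, 1)]
Unfold 2 (reflect across v@2): 8 holes -> [(4, 1), (4, 2), (6, 0), (6, 3), (9, 0), (9, 3), (11, 1), (11, 2)]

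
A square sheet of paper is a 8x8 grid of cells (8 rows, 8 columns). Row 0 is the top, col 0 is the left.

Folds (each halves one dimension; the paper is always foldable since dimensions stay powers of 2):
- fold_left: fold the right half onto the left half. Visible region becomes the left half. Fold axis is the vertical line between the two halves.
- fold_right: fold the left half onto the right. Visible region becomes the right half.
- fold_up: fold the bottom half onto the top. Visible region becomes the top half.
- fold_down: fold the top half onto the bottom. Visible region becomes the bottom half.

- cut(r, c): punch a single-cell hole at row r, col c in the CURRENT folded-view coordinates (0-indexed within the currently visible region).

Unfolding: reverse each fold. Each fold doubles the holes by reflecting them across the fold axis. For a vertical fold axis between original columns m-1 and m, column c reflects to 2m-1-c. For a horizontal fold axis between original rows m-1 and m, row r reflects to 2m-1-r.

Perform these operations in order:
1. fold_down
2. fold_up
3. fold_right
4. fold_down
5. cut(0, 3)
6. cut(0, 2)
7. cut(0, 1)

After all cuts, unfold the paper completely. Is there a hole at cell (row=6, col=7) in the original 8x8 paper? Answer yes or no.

Op 1 fold_down: fold axis h@4; visible region now rows[4,8) x cols[0,8) = 4x8
Op 2 fold_up: fold axis h@6; visible region now rows[4,6) x cols[0,8) = 2x8
Op 3 fold_right: fold axis v@4; visible region now rows[4,6) x cols[4,8) = 2x4
Op 4 fold_down: fold axis h@5; visible region now rows[5,6) x cols[4,8) = 1x4
Op 5 cut(0, 3): punch at orig (5,7); cuts so far [(5, 7)]; region rows[5,6) x cols[4,8) = 1x4
Op 6 cut(0, 2): punch at orig (5,6); cuts so far [(5, 6), (5, 7)]; region rows[5,6) x cols[4,8) = 1x4
Op 7 cut(0, 1): punch at orig (5,5); cuts so far [(5, 5), (5, 6), (5, 7)]; region rows[5,6) x cols[4,8) = 1x4
Unfold 1 (reflect across h@5): 6 holes -> [(4, 5), (4, 6), (4, 7), (5, 5), (5, 6), (5, 7)]
Unfold 2 (reflect across v@4): 12 holes -> [(4, 0), (4, 1), (4, 2), (4, 5), (4, 6), (4, 7), (5, 0), (5, 1), (5, 2), (5, 5), (5, 6), (5, 7)]
Unfold 3 (reflect across h@6): 24 holes -> [(4, 0), (4, 1), (4, 2), (4, 5), (4, 6), (4, 7), (5, 0), (5, 1), (5, 2), (5, 5), (5, 6), (5, 7), (6, 0), (6, 1), (6, 2), (6, 5), (6, 6), (6, 7), (7, 0), (7, 1), (7, 2), (7, 5), (7, 6), (7, 7)]
Unfold 4 (reflect across h@4): 48 holes -> [(0, 0), (0, 1), (0, 2), (0, 5), (0, 6), (0, 7), (1, 0), (1, 1), (1, 2), (1, 5), (1, 6), (1, 7), (2, 0), (2, 1), (2, 2), (2, 5), (2, 6), (2, 7), (3, 0), (3, 1), (3, 2), (3, 5), (3, 6), (3, 7), (4, 0), (4, 1), (4, 2), (4, 5), (4, 6), (4, 7), (5, 0), (5, 1), (5, 2), (5, 5), (5, 6), (5, 7), (6, 0), (6, 1), (6, 2), (6, 5), (6, 6), (6, 7), (7, 0), (7, 1), (7, 2), (7, 5), (7, 6), (7, 7)]
Holes: [(0, 0), (0, 1), (0, 2), (0, 5), (0, 6), (0, 7), (1, 0), (1, 1), (1, 2), (1, 5), (1, 6), (1, 7), (2, 0), (2, 1), (2, 2), (2, 5), (2, 6), (2, 7), (3, 0), (3, 1), (3, 2), (3, 5), (3, 6), (3, 7), (4, 0), (4, 1), (4, 2), (4, 5), (4, 6), (4, 7), (5, 0), (5, 1), (5, 2), (5, 5), (5, 6), (5, 7), (6, 0), (6, 1), (6, 2), (6, 5), (6, 6), (6, 7), (7, 0), (7, 1), (7, 2), (7, 5), (7, 6), (7, 7)]

Answer: yes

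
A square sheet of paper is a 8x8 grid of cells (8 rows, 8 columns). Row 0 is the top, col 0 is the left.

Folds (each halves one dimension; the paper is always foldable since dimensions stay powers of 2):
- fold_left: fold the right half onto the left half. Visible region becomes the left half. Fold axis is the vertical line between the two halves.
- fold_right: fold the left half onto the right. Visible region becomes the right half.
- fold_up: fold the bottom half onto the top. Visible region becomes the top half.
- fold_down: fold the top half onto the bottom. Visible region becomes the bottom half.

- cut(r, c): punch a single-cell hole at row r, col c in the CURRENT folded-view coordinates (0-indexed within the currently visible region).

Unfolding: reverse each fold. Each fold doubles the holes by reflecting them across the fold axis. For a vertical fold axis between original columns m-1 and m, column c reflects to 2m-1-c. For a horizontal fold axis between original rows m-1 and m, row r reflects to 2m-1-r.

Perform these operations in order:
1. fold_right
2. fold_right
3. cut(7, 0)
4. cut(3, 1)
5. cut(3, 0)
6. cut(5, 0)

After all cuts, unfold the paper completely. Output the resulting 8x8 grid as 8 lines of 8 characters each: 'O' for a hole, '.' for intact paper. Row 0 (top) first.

Answer: ........
........
........
OOOOOOOO
........
.OO..OO.
........
.OO..OO.

Derivation:
Op 1 fold_right: fold axis v@4; visible region now rows[0,8) x cols[4,8) = 8x4
Op 2 fold_right: fold axis v@6; visible region now rows[0,8) x cols[6,8) = 8x2
Op 3 cut(7, 0): punch at orig (7,6); cuts so far [(7, 6)]; region rows[0,8) x cols[6,8) = 8x2
Op 4 cut(3, 1): punch at orig (3,7); cuts so far [(3, 7), (7, 6)]; region rows[0,8) x cols[6,8) = 8x2
Op 5 cut(3, 0): punch at orig (3,6); cuts so far [(3, 6), (3, 7), (7, 6)]; region rows[0,8) x cols[6,8) = 8x2
Op 6 cut(5, 0): punch at orig (5,6); cuts so far [(3, 6), (3, 7), (5, 6), (7, 6)]; region rows[0,8) x cols[6,8) = 8x2
Unfold 1 (reflect across v@6): 8 holes -> [(3, 4), (3, 5), (3, 6), (3, 7), (5, 5), (5, 6), (7, 5), (7, 6)]
Unfold 2 (reflect across v@4): 16 holes -> [(3, 0), (3, 1), (3, 2), (3, 3), (3, 4), (3, 5), (3, 6), (3, 7), (5, 1), (5, 2), (5, 5), (5, 6), (7, 1), (7, 2), (7, 5), (7, 6)]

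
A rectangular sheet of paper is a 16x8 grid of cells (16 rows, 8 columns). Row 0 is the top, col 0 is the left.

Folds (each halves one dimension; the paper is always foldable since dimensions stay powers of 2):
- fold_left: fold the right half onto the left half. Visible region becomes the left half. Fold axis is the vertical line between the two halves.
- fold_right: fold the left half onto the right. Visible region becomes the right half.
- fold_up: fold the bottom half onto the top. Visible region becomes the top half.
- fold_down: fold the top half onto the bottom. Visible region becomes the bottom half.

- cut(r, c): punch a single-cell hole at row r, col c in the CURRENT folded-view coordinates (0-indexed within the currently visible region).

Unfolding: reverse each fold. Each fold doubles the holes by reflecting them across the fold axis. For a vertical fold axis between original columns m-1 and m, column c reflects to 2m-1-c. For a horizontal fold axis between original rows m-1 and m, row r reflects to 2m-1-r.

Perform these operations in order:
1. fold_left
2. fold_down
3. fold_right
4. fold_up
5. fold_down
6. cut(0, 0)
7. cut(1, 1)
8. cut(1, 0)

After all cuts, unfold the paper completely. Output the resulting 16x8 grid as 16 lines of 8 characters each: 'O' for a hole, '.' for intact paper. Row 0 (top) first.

Op 1 fold_left: fold axis v@4; visible region now rows[0,16) x cols[0,4) = 16x4
Op 2 fold_down: fold axis h@8; visible region now rows[8,16) x cols[0,4) = 8x4
Op 3 fold_right: fold axis v@2; visible region now rows[8,16) x cols[2,4) = 8x2
Op 4 fold_up: fold axis h@12; visible region now rows[8,12) x cols[2,4) = 4x2
Op 5 fold_down: fold axis h@10; visible region now rows[10,12) x cols[2,4) = 2x2
Op 6 cut(0, 0): punch at orig (10,2); cuts so far [(10, 2)]; region rows[10,12) x cols[2,4) = 2x2
Op 7 cut(1, 1): punch at orig (11,3); cuts so far [(10, 2), (11, 3)]; region rows[10,12) x cols[2,4) = 2x2
Op 8 cut(1, 0): punch at orig (11,2); cuts so far [(10, 2), (11, 2), (11, 3)]; region rows[10,12) x cols[2,4) = 2x2
Unfold 1 (reflect across h@10): 6 holes -> [(8, 2), (8, 3), (9, 2), (10, 2), (11, 2), (11, 3)]
Unfold 2 (reflect across h@12): 12 holes -> [(8, 2), (8, 3), (9, 2), (10, 2), (11, 2), (11, 3), (12, 2), (12, 3), (13, 2), (14, 2), (15, 2), (15, 3)]
Unfold 3 (reflect across v@2): 24 holes -> [(8, 0), (8, 1), (8, 2), (8, 3), (9, 1), (9, 2), (10, 1), (10, 2), (11, 0), (11, 1), (11, 2), (11, 3), (12, 0), (12, 1), (12, 2), (12, 3), (13, 1), (13, 2), (14, 1), (14, 2), (15, 0), (15, 1), (15, 2), (15, 3)]
Unfold 4 (reflect across h@8): 48 holes -> [(0, 0), (0, 1), (0, 2), (0, 3), (1, 1), (1, 2), (2, 1), (2, 2), (3, 0), (3, 1), (3, 2), (3, 3), (4, 0), (4, 1), (4, 2), (4, 3), (5, 1), (5, 2), (6, 1), (6, 2), (7, 0), (7, 1), (7, 2), (7, 3), (8, 0), (8, 1), (8, 2), (8, 3), (9, 1), (9, 2), (10, 1), (10, 2), (11, 0), (11, 1), (11, 2), (11, 3), (12, 0), (12, 1), (12, 2), (12, 3), (13, 1), (13, 2), (14, 1), (14, 2), (15, 0), (15, 1), (15, 2), (15, 3)]
Unfold 5 (reflect across v@4): 96 holes -> [(0, 0), (0, 1), (0, 2), (0, 3), (0, 4), (0, 5), (0, 6), (0, 7), (1, 1), (1, 2), (1, 5), (1, 6), (2, 1), (2, 2), (2, 5), (2, 6), (3, 0), (3, 1), (3, 2), (3, 3), (3, 4), (3, 5), (3, 6), (3, 7), (4, 0), (4, 1), (4, 2), (4, 3), (4, 4), (4, 5), (4, 6), (4, 7), (5, 1), (5, 2), (5, 5), (5, 6), (6, 1), (6, 2), (6, 5), (6, 6), (7, 0), (7, 1), (7, 2), (7, 3), (7, 4), (7, 5), (7, 6), (7, 7), (8, 0), (8, 1), (8, 2), (8, 3), (8, 4), (8, 5), (8, 6), (8, 7), (9, 1), (9, 2), (9, 5), (9, 6), (10, 1), (10, 2), (10, 5), (10, 6), (11, 0), (11, 1), (11, 2), (11, 3), (11, 4), (11, 5), (11, 6), (11, 7), (12, 0), (12, 1), (12, 2), (12, 3), (12, 4), (12, 5), (12, 6), (12, 7), (13, 1), (13, 2), (13, 5), (13, 6), (14, 1), (14, 2), (14, 5), (14, 6), (15, 0), (15, 1), (15, 2), (15, 3), (15, 4), (15, 5), (15, 6), (15, 7)]

Answer: OOOOOOOO
.OO..OO.
.OO..OO.
OOOOOOOO
OOOOOOOO
.OO..OO.
.OO..OO.
OOOOOOOO
OOOOOOOO
.OO..OO.
.OO..OO.
OOOOOOOO
OOOOOOOO
.OO..OO.
.OO..OO.
OOOOOOOO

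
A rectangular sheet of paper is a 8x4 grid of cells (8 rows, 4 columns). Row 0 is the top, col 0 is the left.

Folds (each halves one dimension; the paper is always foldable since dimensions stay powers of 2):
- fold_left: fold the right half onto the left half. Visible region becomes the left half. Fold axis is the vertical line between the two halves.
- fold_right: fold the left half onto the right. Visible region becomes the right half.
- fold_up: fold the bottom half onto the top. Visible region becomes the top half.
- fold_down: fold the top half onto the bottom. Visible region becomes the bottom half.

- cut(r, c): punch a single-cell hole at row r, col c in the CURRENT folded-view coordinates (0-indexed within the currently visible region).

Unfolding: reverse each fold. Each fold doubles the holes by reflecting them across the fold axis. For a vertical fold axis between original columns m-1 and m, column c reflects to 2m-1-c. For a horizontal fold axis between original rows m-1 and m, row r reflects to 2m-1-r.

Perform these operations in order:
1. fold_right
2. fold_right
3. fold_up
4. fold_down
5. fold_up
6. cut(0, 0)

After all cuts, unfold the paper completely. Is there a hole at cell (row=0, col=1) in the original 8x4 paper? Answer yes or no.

Op 1 fold_right: fold axis v@2; visible region now rows[0,8) x cols[2,4) = 8x2
Op 2 fold_right: fold axis v@3; visible region now rows[0,8) x cols[3,4) = 8x1
Op 3 fold_up: fold axis h@4; visible region now rows[0,4) x cols[3,4) = 4x1
Op 4 fold_down: fold axis h@2; visible region now rows[2,4) x cols[3,4) = 2x1
Op 5 fold_up: fold axis h@3; visible region now rows[2,3) x cols[3,4) = 1x1
Op 6 cut(0, 0): punch at orig (2,3); cuts so far [(2, 3)]; region rows[2,3) x cols[3,4) = 1x1
Unfold 1 (reflect across h@3): 2 holes -> [(2, 3), (3, 3)]
Unfold 2 (reflect across h@2): 4 holes -> [(0, 3), (1, 3), (2, 3), (3, 3)]
Unfold 3 (reflect across h@4): 8 holes -> [(0, 3), (1, 3), (2, 3), (3, 3), (4, 3), (5, 3), (6, 3), (7, 3)]
Unfold 4 (reflect across v@3): 16 holes -> [(0, 2), (0, 3), (1, 2), (1, 3), (2, 2), (2, 3), (3, 2), (3, 3), (4, 2), (4, 3), (5, 2), (5, 3), (6, 2), (6, 3), (7, 2), (7, 3)]
Unfold 5 (reflect across v@2): 32 holes -> [(0, 0), (0, 1), (0, 2), (0, 3), (1, 0), (1, 1), (1, 2), (1, 3), (2, 0), (2, 1), (2, 2), (2, 3), (3, 0), (3, 1), (3, 2), (3, 3), (4, 0), (4, 1), (4, 2), (4, 3), (5, 0), (5, 1), (5, 2), (5, 3), (6, 0), (6, 1), (6, 2), (6, 3), (7, 0), (7, 1), (7, 2), (7, 3)]
Holes: [(0, 0), (0, 1), (0, 2), (0, 3), (1, 0), (1, 1), (1, 2), (1, 3), (2, 0), (2, 1), (2, 2), (2, 3), (3, 0), (3, 1), (3, 2), (3, 3), (4, 0), (4, 1), (4, 2), (4, 3), (5, 0), (5, 1), (5, 2), (5, 3), (6, 0), (6, 1), (6, 2), (6, 3), (7, 0), (7, 1), (7, 2), (7, 3)]

Answer: yes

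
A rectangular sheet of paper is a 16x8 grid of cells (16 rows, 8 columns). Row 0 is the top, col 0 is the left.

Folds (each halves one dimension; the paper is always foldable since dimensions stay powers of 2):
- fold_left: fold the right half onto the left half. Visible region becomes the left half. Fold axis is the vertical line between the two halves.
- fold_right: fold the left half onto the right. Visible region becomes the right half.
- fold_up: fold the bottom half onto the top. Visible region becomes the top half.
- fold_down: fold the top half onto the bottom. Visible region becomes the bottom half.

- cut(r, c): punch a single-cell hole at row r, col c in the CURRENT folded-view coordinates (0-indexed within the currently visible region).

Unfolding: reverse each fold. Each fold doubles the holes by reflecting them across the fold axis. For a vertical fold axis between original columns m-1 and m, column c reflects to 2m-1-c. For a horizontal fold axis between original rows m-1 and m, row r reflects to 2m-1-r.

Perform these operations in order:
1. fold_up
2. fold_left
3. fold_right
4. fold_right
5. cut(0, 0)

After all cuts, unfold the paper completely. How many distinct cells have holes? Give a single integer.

Answer: 16

Derivation:
Op 1 fold_up: fold axis h@8; visible region now rows[0,8) x cols[0,8) = 8x8
Op 2 fold_left: fold axis v@4; visible region now rows[0,8) x cols[0,4) = 8x4
Op 3 fold_right: fold axis v@2; visible region now rows[0,8) x cols[2,4) = 8x2
Op 4 fold_right: fold axis v@3; visible region now rows[0,8) x cols[3,4) = 8x1
Op 5 cut(0, 0): punch at orig (0,3); cuts so far [(0, 3)]; region rows[0,8) x cols[3,4) = 8x1
Unfold 1 (reflect across v@3): 2 holes -> [(0, 2), (0, 3)]
Unfold 2 (reflect across v@2): 4 holes -> [(0, 0), (0, 1), (0, 2), (0, 3)]
Unfold 3 (reflect across v@4): 8 holes -> [(0, 0), (0, 1), (0, 2), (0, 3), (0, 4), (0, 5), (0, 6), (0, 7)]
Unfold 4 (reflect across h@8): 16 holes -> [(0, 0), (0, 1), (0, 2), (0, 3), (0, 4), (0, 5), (0, 6), (0, 7), (15, 0), (15, 1), (15, 2), (15, 3), (15, 4), (15, 5), (15, 6), (15, 7)]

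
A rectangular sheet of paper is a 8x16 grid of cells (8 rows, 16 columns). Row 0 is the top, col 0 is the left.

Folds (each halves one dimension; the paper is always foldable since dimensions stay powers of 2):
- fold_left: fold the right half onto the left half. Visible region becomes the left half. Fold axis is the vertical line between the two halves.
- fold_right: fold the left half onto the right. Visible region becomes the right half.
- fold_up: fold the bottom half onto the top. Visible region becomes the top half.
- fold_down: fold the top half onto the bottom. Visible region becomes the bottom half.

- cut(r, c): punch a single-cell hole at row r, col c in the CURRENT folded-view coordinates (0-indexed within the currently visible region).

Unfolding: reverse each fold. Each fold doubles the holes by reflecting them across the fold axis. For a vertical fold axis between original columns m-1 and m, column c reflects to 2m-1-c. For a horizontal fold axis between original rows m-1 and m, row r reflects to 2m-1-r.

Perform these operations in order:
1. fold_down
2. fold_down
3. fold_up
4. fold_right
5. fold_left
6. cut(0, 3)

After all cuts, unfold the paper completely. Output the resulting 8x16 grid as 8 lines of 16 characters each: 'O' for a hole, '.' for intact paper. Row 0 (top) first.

Answer: ...OO......OO...
...OO......OO...
...OO......OO...
...OO......OO...
...OO......OO...
...OO......OO...
...OO......OO...
...OO......OO...

Derivation:
Op 1 fold_down: fold axis h@4; visible region now rows[4,8) x cols[0,16) = 4x16
Op 2 fold_down: fold axis h@6; visible region now rows[6,8) x cols[0,16) = 2x16
Op 3 fold_up: fold axis h@7; visible region now rows[6,7) x cols[0,16) = 1x16
Op 4 fold_right: fold axis v@8; visible region now rows[6,7) x cols[8,16) = 1x8
Op 5 fold_left: fold axis v@12; visible region now rows[6,7) x cols[8,12) = 1x4
Op 6 cut(0, 3): punch at orig (6,11); cuts so far [(6, 11)]; region rows[6,7) x cols[8,12) = 1x4
Unfold 1 (reflect across v@12): 2 holes -> [(6, 11), (6, 12)]
Unfold 2 (reflect across v@8): 4 holes -> [(6, 3), (6, 4), (6, 11), (6, 12)]
Unfold 3 (reflect across h@7): 8 holes -> [(6, 3), (6, 4), (6, 11), (6, 12), (7, 3), (7, 4), (7, 11), (7, 12)]
Unfold 4 (reflect across h@6): 16 holes -> [(4, 3), (4, 4), (4, 11), (4, 12), (5, 3), (5, 4), (5, 11), (5, 12), (6, 3), (6, 4), (6, 11), (6, 12), (7, 3), (7, 4), (7, 11), (7, 12)]
Unfold 5 (reflect across h@4): 32 holes -> [(0, 3), (0, 4), (0, 11), (0, 12), (1, 3), (1, 4), (1, 11), (1, 12), (2, 3), (2, 4), (2, 11), (2, 12), (3, 3), (3, 4), (3, 11), (3, 12), (4, 3), (4, 4), (4, 11), (4, 12), (5, 3), (5, 4), (5, 11), (5, 12), (6, 3), (6, 4), (6, 11), (6, 12), (7, 3), (7, 4), (7, 11), (7, 12)]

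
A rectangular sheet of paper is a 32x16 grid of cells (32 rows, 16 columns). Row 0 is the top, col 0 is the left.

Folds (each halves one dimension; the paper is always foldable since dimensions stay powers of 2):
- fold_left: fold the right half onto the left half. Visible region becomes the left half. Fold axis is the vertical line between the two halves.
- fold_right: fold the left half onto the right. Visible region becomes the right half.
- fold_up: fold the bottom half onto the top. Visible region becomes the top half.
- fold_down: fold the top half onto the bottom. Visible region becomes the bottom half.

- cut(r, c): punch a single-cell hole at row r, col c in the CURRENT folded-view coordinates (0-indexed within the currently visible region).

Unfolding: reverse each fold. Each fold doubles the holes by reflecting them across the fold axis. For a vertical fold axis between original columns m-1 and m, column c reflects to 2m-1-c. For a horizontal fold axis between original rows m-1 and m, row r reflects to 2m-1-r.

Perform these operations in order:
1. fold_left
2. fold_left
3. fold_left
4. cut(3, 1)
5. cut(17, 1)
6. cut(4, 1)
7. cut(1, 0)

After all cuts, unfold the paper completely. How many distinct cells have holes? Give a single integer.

Op 1 fold_left: fold axis v@8; visible region now rows[0,32) x cols[0,8) = 32x8
Op 2 fold_left: fold axis v@4; visible region now rows[0,32) x cols[0,4) = 32x4
Op 3 fold_left: fold axis v@2; visible region now rows[0,32) x cols[0,2) = 32x2
Op 4 cut(3, 1): punch at orig (3,1); cuts so far [(3, 1)]; region rows[0,32) x cols[0,2) = 32x2
Op 5 cut(17, 1): punch at orig (17,1); cuts so far [(3, 1), (17, 1)]; region rows[0,32) x cols[0,2) = 32x2
Op 6 cut(4, 1): punch at orig (4,1); cuts so far [(3, 1), (4, 1), (17, 1)]; region rows[0,32) x cols[0,2) = 32x2
Op 7 cut(1, 0): punch at orig (1,0); cuts so far [(1, 0), (3, 1), (4, 1), (17, 1)]; region rows[0,32) x cols[0,2) = 32x2
Unfold 1 (reflect across v@2): 8 holes -> [(1, 0), (1, 3), (3, 1), (3, 2), (4, 1), (4, 2), (17, 1), (17, 2)]
Unfold 2 (reflect across v@4): 16 holes -> [(1, 0), (1, 3), (1, 4), (1, 7), (3, 1), (3, 2), (3, 5), (3, 6), (4, 1), (4, 2), (4, 5), (4, 6), (17, 1), (17, 2), (17, 5), (17, 6)]
Unfold 3 (reflect across v@8): 32 holes -> [(1, 0), (1, 3), (1, 4), (1, 7), (1, 8), (1, 11), (1, 12), (1, 15), (3, 1), (3, 2), (3, 5), (3, 6), (3, 9), (3, 10), (3, 13), (3, 14), (4, 1), (4, 2), (4, 5), (4, 6), (4, 9), (4, 10), (4, 13), (4, 14), (17, 1), (17, 2), (17, 5), (17, 6), (17, 9), (17, 10), (17, 13), (17, 14)]

Answer: 32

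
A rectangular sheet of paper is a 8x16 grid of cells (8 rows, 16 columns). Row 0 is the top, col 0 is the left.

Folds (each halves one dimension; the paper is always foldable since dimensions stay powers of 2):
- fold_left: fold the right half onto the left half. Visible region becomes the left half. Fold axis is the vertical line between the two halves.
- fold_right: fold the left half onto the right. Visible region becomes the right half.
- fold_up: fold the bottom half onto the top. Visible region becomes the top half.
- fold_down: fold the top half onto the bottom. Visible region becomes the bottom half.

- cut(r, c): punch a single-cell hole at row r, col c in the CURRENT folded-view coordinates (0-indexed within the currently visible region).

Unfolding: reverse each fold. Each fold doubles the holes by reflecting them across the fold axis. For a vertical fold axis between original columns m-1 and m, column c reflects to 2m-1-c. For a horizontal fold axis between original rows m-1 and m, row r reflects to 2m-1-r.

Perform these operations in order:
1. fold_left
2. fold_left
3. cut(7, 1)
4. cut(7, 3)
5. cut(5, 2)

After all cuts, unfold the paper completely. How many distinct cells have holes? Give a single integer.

Answer: 12

Derivation:
Op 1 fold_left: fold axis v@8; visible region now rows[0,8) x cols[0,8) = 8x8
Op 2 fold_left: fold axis v@4; visible region now rows[0,8) x cols[0,4) = 8x4
Op 3 cut(7, 1): punch at orig (7,1); cuts so far [(7, 1)]; region rows[0,8) x cols[0,4) = 8x4
Op 4 cut(7, 3): punch at orig (7,3); cuts so far [(7, 1), (7, 3)]; region rows[0,8) x cols[0,4) = 8x4
Op 5 cut(5, 2): punch at orig (5,2); cuts so far [(5, 2), (7, 1), (7, 3)]; region rows[0,8) x cols[0,4) = 8x4
Unfold 1 (reflect across v@4): 6 holes -> [(5, 2), (5, 5), (7, 1), (7, 3), (7, 4), (7, 6)]
Unfold 2 (reflect across v@8): 12 holes -> [(5, 2), (5, 5), (5, 10), (5, 13), (7, 1), (7, 3), (7, 4), (7, 6), (7, 9), (7, 11), (7, 12), (7, 14)]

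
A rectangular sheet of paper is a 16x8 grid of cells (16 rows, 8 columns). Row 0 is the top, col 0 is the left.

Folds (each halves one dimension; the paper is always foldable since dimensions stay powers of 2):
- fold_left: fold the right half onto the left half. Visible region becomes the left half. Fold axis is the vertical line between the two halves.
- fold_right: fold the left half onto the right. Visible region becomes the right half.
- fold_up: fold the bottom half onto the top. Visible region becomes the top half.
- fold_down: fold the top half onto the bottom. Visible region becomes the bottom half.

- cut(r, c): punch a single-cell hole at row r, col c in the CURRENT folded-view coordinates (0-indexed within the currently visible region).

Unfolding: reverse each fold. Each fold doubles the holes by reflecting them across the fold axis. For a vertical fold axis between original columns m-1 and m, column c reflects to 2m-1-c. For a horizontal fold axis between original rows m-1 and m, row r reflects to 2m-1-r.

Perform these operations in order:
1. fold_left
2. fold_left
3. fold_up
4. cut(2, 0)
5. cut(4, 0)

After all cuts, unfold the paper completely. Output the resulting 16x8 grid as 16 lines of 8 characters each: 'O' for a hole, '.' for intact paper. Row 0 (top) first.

Op 1 fold_left: fold axis v@4; visible region now rows[0,16) x cols[0,4) = 16x4
Op 2 fold_left: fold axis v@2; visible region now rows[0,16) x cols[0,2) = 16x2
Op 3 fold_up: fold axis h@8; visible region now rows[0,8) x cols[0,2) = 8x2
Op 4 cut(2, 0): punch at orig (2,0); cuts so far [(2, 0)]; region rows[0,8) x cols[0,2) = 8x2
Op 5 cut(4, 0): punch at orig (4,0); cuts so far [(2, 0), (4, 0)]; region rows[0,8) x cols[0,2) = 8x2
Unfold 1 (reflect across h@8): 4 holes -> [(2, 0), (4, 0), (11, 0), (13, 0)]
Unfold 2 (reflect across v@2): 8 holes -> [(2, 0), (2, 3), (4, 0), (4, 3), (11, 0), (11, 3), (13, 0), (13, 3)]
Unfold 3 (reflect across v@4): 16 holes -> [(2, 0), (2, 3), (2, 4), (2, 7), (4, 0), (4, 3), (4, 4), (4, 7), (11, 0), (11, 3), (11, 4), (11, 7), (13, 0), (13, 3), (13, 4), (13, 7)]

Answer: ........
........
O..OO..O
........
O..OO..O
........
........
........
........
........
........
O..OO..O
........
O..OO..O
........
........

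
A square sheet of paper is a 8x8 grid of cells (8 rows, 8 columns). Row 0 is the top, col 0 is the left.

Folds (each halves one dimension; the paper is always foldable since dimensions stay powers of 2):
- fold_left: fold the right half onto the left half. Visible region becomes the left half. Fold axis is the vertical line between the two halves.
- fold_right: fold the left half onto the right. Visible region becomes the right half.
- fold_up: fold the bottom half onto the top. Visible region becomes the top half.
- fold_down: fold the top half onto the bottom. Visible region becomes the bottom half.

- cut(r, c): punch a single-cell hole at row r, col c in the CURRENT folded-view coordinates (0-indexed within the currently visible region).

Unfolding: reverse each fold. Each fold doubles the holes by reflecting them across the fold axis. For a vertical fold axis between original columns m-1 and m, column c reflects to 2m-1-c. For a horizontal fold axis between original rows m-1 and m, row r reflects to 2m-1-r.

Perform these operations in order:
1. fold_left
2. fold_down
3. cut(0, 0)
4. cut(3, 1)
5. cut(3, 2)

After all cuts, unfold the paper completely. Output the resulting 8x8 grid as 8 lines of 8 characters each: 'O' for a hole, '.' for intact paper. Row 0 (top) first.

Op 1 fold_left: fold axis v@4; visible region now rows[0,8) x cols[0,4) = 8x4
Op 2 fold_down: fold axis h@4; visible region now rows[4,8) x cols[0,4) = 4x4
Op 3 cut(0, 0): punch at orig (4,0); cuts so far [(4, 0)]; region rows[4,8) x cols[0,4) = 4x4
Op 4 cut(3, 1): punch at orig (7,1); cuts so far [(4, 0), (7, 1)]; region rows[4,8) x cols[0,4) = 4x4
Op 5 cut(3, 2): punch at orig (7,2); cuts so far [(4, 0), (7, 1), (7, 2)]; region rows[4,8) x cols[0,4) = 4x4
Unfold 1 (reflect across h@4): 6 holes -> [(0, 1), (0, 2), (3, 0), (4, 0), (7, 1), (7, 2)]
Unfold 2 (reflect across v@4): 12 holes -> [(0, 1), (0, 2), (0, 5), (0, 6), (3, 0), (3, 7), (4, 0), (4, 7), (7, 1), (7, 2), (7, 5), (7, 6)]

Answer: .OO..OO.
........
........
O......O
O......O
........
........
.OO..OO.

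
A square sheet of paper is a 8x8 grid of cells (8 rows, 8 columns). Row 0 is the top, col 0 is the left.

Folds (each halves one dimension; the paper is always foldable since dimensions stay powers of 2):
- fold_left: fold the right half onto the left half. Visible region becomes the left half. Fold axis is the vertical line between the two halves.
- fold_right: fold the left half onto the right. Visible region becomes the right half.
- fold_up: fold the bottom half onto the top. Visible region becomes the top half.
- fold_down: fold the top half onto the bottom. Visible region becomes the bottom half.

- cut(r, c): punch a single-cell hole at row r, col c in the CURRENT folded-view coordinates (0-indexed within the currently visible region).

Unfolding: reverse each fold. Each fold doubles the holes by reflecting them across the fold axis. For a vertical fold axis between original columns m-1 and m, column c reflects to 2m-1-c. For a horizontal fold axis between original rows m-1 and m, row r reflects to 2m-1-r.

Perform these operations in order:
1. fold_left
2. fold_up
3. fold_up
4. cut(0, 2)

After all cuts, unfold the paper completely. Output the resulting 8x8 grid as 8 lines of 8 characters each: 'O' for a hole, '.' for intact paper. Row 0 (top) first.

Op 1 fold_left: fold axis v@4; visible region now rows[0,8) x cols[0,4) = 8x4
Op 2 fold_up: fold axis h@4; visible region now rows[0,4) x cols[0,4) = 4x4
Op 3 fold_up: fold axis h@2; visible region now rows[0,2) x cols[0,4) = 2x4
Op 4 cut(0, 2): punch at orig (0,2); cuts so far [(0, 2)]; region rows[0,2) x cols[0,4) = 2x4
Unfold 1 (reflect across h@2): 2 holes -> [(0, 2), (3, 2)]
Unfold 2 (reflect across h@4): 4 holes -> [(0, 2), (3, 2), (4, 2), (7, 2)]
Unfold 3 (reflect across v@4): 8 holes -> [(0, 2), (0, 5), (3, 2), (3, 5), (4, 2), (4, 5), (7, 2), (7, 5)]

Answer: ..O..O..
........
........
..O..O..
..O..O..
........
........
..O..O..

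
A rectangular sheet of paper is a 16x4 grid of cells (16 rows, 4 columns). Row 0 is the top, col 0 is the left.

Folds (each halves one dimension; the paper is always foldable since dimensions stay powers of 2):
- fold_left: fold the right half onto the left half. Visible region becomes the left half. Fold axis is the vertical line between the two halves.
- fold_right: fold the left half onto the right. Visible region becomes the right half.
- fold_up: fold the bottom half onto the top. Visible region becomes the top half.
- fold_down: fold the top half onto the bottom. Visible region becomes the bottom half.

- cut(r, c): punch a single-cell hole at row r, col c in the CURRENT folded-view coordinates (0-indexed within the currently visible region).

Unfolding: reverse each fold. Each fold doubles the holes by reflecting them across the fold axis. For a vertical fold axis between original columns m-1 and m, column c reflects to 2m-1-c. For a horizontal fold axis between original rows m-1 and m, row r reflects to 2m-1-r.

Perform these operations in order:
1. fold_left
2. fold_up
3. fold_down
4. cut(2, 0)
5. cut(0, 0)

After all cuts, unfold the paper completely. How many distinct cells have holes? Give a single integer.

Answer: 16

Derivation:
Op 1 fold_left: fold axis v@2; visible region now rows[0,16) x cols[0,2) = 16x2
Op 2 fold_up: fold axis h@8; visible region now rows[0,8) x cols[0,2) = 8x2
Op 3 fold_down: fold axis h@4; visible region now rows[4,8) x cols[0,2) = 4x2
Op 4 cut(2, 0): punch at orig (6,0); cuts so far [(6, 0)]; region rows[4,8) x cols[0,2) = 4x2
Op 5 cut(0, 0): punch at orig (4,0); cuts so far [(4, 0), (6, 0)]; region rows[4,8) x cols[0,2) = 4x2
Unfold 1 (reflect across h@4): 4 holes -> [(1, 0), (3, 0), (4, 0), (6, 0)]
Unfold 2 (reflect across h@8): 8 holes -> [(1, 0), (3, 0), (4, 0), (6, 0), (9, 0), (11, 0), (12, 0), (14, 0)]
Unfold 3 (reflect across v@2): 16 holes -> [(1, 0), (1, 3), (3, 0), (3, 3), (4, 0), (4, 3), (6, 0), (6, 3), (9, 0), (9, 3), (11, 0), (11, 3), (12, 0), (12, 3), (14, 0), (14, 3)]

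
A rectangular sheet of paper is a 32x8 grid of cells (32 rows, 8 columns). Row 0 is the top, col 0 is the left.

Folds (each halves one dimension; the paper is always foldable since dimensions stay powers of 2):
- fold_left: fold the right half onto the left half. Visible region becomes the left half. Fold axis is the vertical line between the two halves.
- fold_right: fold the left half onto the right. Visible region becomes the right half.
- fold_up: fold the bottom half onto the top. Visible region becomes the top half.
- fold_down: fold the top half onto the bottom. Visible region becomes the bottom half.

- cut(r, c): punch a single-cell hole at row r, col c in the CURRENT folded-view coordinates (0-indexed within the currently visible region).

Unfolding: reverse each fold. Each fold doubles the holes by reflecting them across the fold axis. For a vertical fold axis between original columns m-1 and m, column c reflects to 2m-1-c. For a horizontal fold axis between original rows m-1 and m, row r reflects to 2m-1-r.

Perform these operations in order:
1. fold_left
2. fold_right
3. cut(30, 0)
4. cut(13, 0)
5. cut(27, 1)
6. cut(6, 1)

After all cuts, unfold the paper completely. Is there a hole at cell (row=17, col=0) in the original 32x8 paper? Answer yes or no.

Answer: no

Derivation:
Op 1 fold_left: fold axis v@4; visible region now rows[0,32) x cols[0,4) = 32x4
Op 2 fold_right: fold axis v@2; visible region now rows[0,32) x cols[2,4) = 32x2
Op 3 cut(30, 0): punch at orig (30,2); cuts so far [(30, 2)]; region rows[0,32) x cols[2,4) = 32x2
Op 4 cut(13, 0): punch at orig (13,2); cuts so far [(13, 2), (30, 2)]; region rows[0,32) x cols[2,4) = 32x2
Op 5 cut(27, 1): punch at orig (27,3); cuts so far [(13, 2), (27, 3), (30, 2)]; region rows[0,32) x cols[2,4) = 32x2
Op 6 cut(6, 1): punch at orig (6,3); cuts so far [(6, 3), (13, 2), (27, 3), (30, 2)]; region rows[0,32) x cols[2,4) = 32x2
Unfold 1 (reflect across v@2): 8 holes -> [(6, 0), (6, 3), (13, 1), (13, 2), (27, 0), (27, 3), (30, 1), (30, 2)]
Unfold 2 (reflect across v@4): 16 holes -> [(6, 0), (6, 3), (6, 4), (6, 7), (13, 1), (13, 2), (13, 5), (13, 6), (27, 0), (27, 3), (27, 4), (27, 7), (30, 1), (30, 2), (30, 5), (30, 6)]
Holes: [(6, 0), (6, 3), (6, 4), (6, 7), (13, 1), (13, 2), (13, 5), (13, 6), (27, 0), (27, 3), (27, 4), (27, 7), (30, 1), (30, 2), (30, 5), (30, 6)]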